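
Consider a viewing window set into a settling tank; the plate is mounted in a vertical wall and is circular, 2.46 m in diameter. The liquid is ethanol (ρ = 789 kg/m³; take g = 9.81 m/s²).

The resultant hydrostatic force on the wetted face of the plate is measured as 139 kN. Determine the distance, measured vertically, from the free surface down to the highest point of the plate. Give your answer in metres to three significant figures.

γ = ρg = 789 × 9.81 / 1000 = 7.74009 kN/m³.
A = π(1.23)² = 4.75292 m².
From F = γ·h_c·A, the centroid depth is h_c = 139/(7.74009 × 4.75292) = 3.7784 m.
The centroid is at the centre, 1.23 m below the top of the plate, so the highest point sits at h_top = 3.7784 − 1.23 = 2.5484 m below the surface.

d_top ≈ 2.55 m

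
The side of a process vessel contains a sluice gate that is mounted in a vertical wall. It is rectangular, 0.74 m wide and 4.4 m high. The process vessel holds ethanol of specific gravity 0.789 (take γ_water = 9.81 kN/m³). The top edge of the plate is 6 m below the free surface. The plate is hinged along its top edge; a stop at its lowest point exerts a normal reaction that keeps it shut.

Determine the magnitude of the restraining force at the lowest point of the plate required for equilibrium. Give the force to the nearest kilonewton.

P ≈ 113 kN

γ = 0.789 × 9.81 = 7.74009 kN/m³.
The centroid lies 4.4/2 = 2.2 m below the top edge, so the centroid depth is h_c = 6 + 2.2 = 8.2 m.
A = 0.74 × 4.4 = 3.256 m².
Resultant F = γ·h_c·A = 7.74009 × 8.2 × 3.256 = 206.654 kN.
I_c = b·h³/12 = 0.74 × 4.4³/12 = 5.25301 m⁴.
Centre of pressure: y_p = y_c + I_c/(y_c·A) = 8.2 + 5.25301/(8.2 × 3.256) = 8.2 + 0.196748 = 8.39675 m along the plane.
The resultant acts 2.2 + 0.196748 = 2.39675 m (along the plate) below the hinge at the top edge, so the moment about the hinge is M = F × 2.39675 = 206.654 × 2.39675 = 495.298 kN·m.
A normal force at the bottom, 4.4 m from the hinge, must supply this moment: P = 495.298/4.4 = 112.568 kN.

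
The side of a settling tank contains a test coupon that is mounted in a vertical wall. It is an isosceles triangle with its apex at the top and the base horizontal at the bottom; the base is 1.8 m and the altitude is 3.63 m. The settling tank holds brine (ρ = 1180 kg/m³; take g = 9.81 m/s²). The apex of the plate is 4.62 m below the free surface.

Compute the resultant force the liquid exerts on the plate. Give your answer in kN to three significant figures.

γ = ρg = 1180 × 9.81 / 1000 = 11.5758 kN/m³.
With the apex up, the centroid sits 2h/3 = 2 × 3.63/3 = 2.42 m below the apex, so the centroid depth is h_c = 4.62 + 2.42 = 7.04 m.
A = ½ × 1.8 × 3.63 = 3.267 m².
Resultant F = γ·h_c·A = 11.5758 × 7.04 × 3.267 = 266.24 kN.

F ≈ 266 kN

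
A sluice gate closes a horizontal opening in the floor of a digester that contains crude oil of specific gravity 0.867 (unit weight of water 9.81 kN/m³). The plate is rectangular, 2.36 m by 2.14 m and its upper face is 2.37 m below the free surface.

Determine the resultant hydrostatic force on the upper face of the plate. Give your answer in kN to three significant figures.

F ≈ 102 kN

γ = 0.867 × 9.81 = 8.50527 kN/m³.
The plate is horizontal, so pressure is uniform at p = γ·h = 8.50527 × 2.37 = 20.1575 kN/m².
A = 2.36 × 2.14 = 5.0504 m².
F = p·A = 20.1575 × 5.0504 = 101.803 kN.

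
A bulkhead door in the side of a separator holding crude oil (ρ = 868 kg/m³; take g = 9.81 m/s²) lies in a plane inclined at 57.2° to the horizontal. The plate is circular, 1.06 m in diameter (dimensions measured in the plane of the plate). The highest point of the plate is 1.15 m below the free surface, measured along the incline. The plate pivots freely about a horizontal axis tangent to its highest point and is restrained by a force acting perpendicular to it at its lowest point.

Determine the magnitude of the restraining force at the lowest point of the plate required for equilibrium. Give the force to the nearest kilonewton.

P ≈ 6 kN

γ = ρg = 868 × 9.81 / 1000 = 8.51508 kN/m³.
Let θ = 57.2° be the plate's angle to the horizontal; measure y along the incline from where the plane meets the free surface. Vertical depth h = y·sinθ with sinθ = 0.840567.
The centroid is at the centre, 0.53 m below the top of the plate, so y_c = 1.15 + 0.53 = 1.68 m and h_c = 1.68 × 0.840567 = 1.41215 m.
A = π(0.53)² = 0.882473 m².
Resultant F = γ·h_c·A = 8.51508 × 1.41215 × 0.882473 = 10.6114 kN.
I_c = πr⁴/4 = π × 0.53⁴/4 = 0.0619717 m⁴.
Centre of pressure: y_p = y_c + I_c/(y_c·A) = 1.68 + 0.0619717/(1.68 × 0.882473) = 1.68 + 0.0418006 = 1.7218 m along the plane.
The resultant acts 0.53 + 0.0418006 = 0.571801 m (along the plate) below the hinge at the top edge, so the moment about the hinge is M = F × 0.571801 = 10.6114 × 0.571801 = 6.06761 kN·m.
A normal force at the bottom, 1.06 m from the hinge, must supply this moment: P = 6.06761/1.06 = 5.72416 kN.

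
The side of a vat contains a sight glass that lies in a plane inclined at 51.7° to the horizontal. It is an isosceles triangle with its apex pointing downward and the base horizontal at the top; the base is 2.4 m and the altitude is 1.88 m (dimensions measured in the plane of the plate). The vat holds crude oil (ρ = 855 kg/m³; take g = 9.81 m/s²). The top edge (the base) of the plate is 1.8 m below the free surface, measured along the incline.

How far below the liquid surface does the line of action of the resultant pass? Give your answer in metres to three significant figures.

h_p = 1.97 m

γ = ρg = 855 × 9.81 / 1000 = 8.38755 kN/m³.
Let θ = 51.7° be the plate's angle to the horizontal; measure y along the incline from where the plane meets the free surface. Vertical depth h = y·sinθ with sinθ = 0.784776.
With the apex down, the centroid sits h/3 = 1.88/3 = 0.626667 m below the base (the top edge), so y_c = 1.8 + 0.626667 = 2.42667 m and h_c = 2.42667 × 0.784776 = 1.90439 m.
A = ½ × 2.4 × 1.88 = 2.256 m².
Resultant F = γ·h_c·A = 8.38755 × 1.90439 × 2.256 = 36.0355 kN.
I_c = b·h³/36 = 2.4 × 1.88³/36 = 0.442978 m⁴.
Centre of pressure: y_p = y_c + I_c/(y_c·A) = 2.42667 + 0.442978/(2.42667 × 2.256) = 2.42667 + 0.0809156 = 2.50759 m along the plane.
Vertically, h_p = y_p·sinθ = 2.50759 × 0.784776 = 1.9679 m.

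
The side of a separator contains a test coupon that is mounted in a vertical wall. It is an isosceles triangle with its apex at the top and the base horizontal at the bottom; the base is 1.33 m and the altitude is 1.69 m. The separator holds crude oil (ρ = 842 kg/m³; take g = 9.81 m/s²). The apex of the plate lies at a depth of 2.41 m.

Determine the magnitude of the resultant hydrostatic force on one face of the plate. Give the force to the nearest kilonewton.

γ = ρg = 842 × 9.81 / 1000 = 8.26002 kN/m³.
With the apex up, the centroid sits 2h/3 = 2 × 1.69/3 = 1.12667 m below the apex, so the centroid depth is h_c = 2.41 + 1.12667 = 3.53667 m.
A = ½ × 1.33 × 1.69 = 1.12385 m².
Resultant F = γ·h_c·A = 8.26002 × 3.53667 × 1.12385 = 32.831 kN.

F ≈ 33 kN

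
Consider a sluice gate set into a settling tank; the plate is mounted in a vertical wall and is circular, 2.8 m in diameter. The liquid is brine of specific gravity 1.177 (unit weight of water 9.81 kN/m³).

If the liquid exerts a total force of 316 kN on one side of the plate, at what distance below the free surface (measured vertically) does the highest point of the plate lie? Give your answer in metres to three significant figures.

d_top ≈ 3.04 m

γ = 1.177 × 9.81 = 11.54637 kN/m³.
A = π(1.4)² = 6.15752 m².
From F = γ·h_c·A, the centroid depth is h_c = 316/(11.54637 × 6.15752) = 4.44463 m.
The centroid is at the centre, 1.4 m below the top of the plate, so the highest point sits at h_top = 4.44463 − 1.4 = 3.04463 m below the surface.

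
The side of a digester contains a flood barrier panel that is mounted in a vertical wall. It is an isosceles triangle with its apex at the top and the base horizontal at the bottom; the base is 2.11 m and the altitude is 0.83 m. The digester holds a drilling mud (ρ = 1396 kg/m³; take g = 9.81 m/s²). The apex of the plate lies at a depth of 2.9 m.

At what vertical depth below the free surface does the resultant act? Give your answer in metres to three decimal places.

h_p = 3.464 m

γ = ρg = 1396 × 9.81 / 1000 = 13.69476 kN/m³.
With the apex up, the centroid sits 2h/3 = 2 × 0.83/3 = 0.553333 m below the apex, so the centroid depth is h_c = 2.9 + 0.553333 = 3.45333 m.
A = ½ × 2.11 × 0.83 = 0.87565 m².
Resultant F = γ·h_c·A = 13.69476 × 3.45333 × 0.87565 = 41.4117 kN.
I_c = b·h³/36 = 2.11 × 0.83³/36 = 0.0335131 m⁴.
Centre of pressure: y_p = y_c + I_c/(y_c·A) = 3.45333 + 0.0335131/(3.45333 × 0.87565) = 3.45333 + 0.0110827 = 3.46441 m along the plane.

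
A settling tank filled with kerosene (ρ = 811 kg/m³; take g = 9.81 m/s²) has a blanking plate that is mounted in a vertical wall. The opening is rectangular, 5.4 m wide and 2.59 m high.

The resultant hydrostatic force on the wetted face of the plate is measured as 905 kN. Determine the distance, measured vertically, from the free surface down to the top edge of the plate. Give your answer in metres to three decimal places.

γ = ρg = 811 × 9.81 / 1000 = 7.95591 kN/m³.
A = 5.4 × 2.59 = 13.986 m².
From F = γ·h_c·A, the centroid depth is h_c = 905/(7.95591 × 13.986) = 8.13327 m.
The centroid lies 2.59/2 = 1.295 m below the top edge, so the top edge sits at h_top = 8.13327 − 1.295 = 6.83827 m below the surface.

d_top ≈ 6.838 m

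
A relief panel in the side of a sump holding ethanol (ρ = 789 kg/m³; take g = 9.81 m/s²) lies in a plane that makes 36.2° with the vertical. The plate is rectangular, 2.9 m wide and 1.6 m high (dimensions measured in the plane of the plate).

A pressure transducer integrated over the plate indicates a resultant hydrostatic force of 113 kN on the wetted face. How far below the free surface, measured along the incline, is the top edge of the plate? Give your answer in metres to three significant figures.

y_top ≈ 3.10 m

γ = ρg = 789 × 9.81 / 1000 = 7.74009 kN/m³.
A = 2.9 × 1.6 = 4.64 m².
From F = γ·h_c·A, the centroid depth is h_c = 113/(7.74009 × 4.64) = 3.1464 m.
The plate makes 36.2° with the vertical, i.e. θ = 90° − 36.2° = 53.8° to the horizontal. Measuring y along the incline from the free-surface line, vertical depth h = y·sinθ with sinθ = 0.806960.
Along the incline, y_c = h_c/sinθ = 3.1464/0.806960 = 3.89908 m.
The centroid lies 1.6/2 = 0.8 m below the top edge, so the top edge sits at y_top = 3.89908 − 0.8 = 3.09908 m along the incline.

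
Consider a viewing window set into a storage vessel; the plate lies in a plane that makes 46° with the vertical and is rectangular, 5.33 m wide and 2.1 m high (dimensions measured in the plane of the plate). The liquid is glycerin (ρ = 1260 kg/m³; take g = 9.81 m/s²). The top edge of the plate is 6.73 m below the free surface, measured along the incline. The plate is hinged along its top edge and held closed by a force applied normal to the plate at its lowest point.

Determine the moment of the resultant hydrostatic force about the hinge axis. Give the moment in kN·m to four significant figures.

γ = ρg = 1260 × 9.81 / 1000 = 12.3606 kN/m³.
The plate makes 46° with the vertical, i.e. θ = 90° − 46° = 44° to the horizontal. Measuring y along the incline from the free-surface line, vertical depth h = y·sinθ with sinθ = 0.694658.
The centroid lies 2.1/2 = 1.05 m below the top edge, so y_c = 6.73 + 1.05 = 7.78 m and h_c = 7.78 × 0.694658 = 5.40444 m.
A = 5.33 × 2.1 = 11.193 m².
Resultant F = γ·h_c·A = 12.3606 × 5.40444 × 11.193 = 747.716 kN.
I_c = b·h³/12 = 5.33 × 2.1³/12 = 4.11343 m⁴.
Centre of pressure: y_p = y_c + I_c/(y_c·A) = 7.78 + 4.11343/(7.78 × 11.193) = 7.78 + 0.0472365 = 7.82724 m along the plane.
The resultant acts 1.05 + 0.0472365 = 1.09724 m (along the plate) below the hinge at the top edge, so the moment about the hinge is M = F × 1.09724 = 747.716 × 1.09724 = 820.424 kN·m.

M ≈ 820.4 kN·m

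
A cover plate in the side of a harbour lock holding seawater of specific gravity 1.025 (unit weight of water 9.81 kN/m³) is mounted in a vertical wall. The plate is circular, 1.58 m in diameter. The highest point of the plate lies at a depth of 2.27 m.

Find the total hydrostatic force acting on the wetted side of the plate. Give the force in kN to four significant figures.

γ = 1.025 × 9.81 = 10.05525 kN/m³.
The centroid is at the centre, 0.79 m below the top of the plate, so the centroid depth is h_c = 2.27 + 0.79 = 3.06 m.
A = π(0.79)² = 1.96067 m².
Resultant F = γ·h_c·A = 10.05525 × 3.06 × 1.96067 = 60.328 kN.

F ≈ 60.33 kN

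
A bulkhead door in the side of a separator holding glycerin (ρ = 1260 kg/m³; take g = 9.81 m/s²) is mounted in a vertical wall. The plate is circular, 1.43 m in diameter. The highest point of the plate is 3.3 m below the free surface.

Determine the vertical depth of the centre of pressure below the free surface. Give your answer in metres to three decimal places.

h_p = 4.047 m

γ = ρg = 1260 × 9.81 / 1000 = 12.3606 kN/m³.
The centroid is at the centre, 0.715 m below the top of the plate, so the centroid depth is h_c = 3.3 + 0.715 = 4.015 m.
A = π(0.715)² = 1.60606 m².
Resultant F = γ·h_c·A = 12.3606 × 4.015 × 1.60606 = 79.7052 kN.
I_c = πr⁴/4 = π × 0.715⁴/4 = 0.205265 m⁴.
Centre of pressure: y_p = y_c + I_c/(y_c·A) = 4.015 + 0.205265/(4.015 × 1.60606) = 4.015 + 0.0318323 = 4.04683 m along the plane.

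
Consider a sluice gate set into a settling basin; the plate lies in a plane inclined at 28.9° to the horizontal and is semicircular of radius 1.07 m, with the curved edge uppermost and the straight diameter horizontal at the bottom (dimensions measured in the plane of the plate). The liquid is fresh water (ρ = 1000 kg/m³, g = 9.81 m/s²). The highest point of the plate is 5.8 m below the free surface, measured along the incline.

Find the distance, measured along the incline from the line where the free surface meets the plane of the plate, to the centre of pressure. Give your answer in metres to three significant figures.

γ = ρg = 1000 × 9.81 = 9810 N/m³ = 9.81 kN/m³.
Let θ = 28.9° be the plate's angle to the horizontal; measure y along the incline from where the plane meets the free surface. Vertical depth h = y·sinθ with sinθ = 0.483282.
The centroid lies 4r/(3π) = 0.454122 m above the diameter, so r − 4r/(3π) = 1.07 − 0.454122 = 0.615878 m below the topmost point, so y_c = 5.8 + 0.615878 = 6.41588 m and h_c = 6.41588 × 0.483282 = 3.10068 m.
A = πr²/2 = π × 1.07²/2 = 1.7984 m².
Resultant F = γ·h_c·A = 9.81 × 3.10068 × 1.7984 = 54.7031 kN.
I_c = (π/8 − 8/(9π))·r⁴ = 0.109757 × 1.07⁴ = 0.143869 m⁴.
Centre of pressure: y_p = y_c + I_c/(y_c·A) = 6.41588 + 0.143869/(6.41588 × 1.7984) = 6.41588 + 0.0124688 = 6.42835 m along the plane.

y_p = 6.43 m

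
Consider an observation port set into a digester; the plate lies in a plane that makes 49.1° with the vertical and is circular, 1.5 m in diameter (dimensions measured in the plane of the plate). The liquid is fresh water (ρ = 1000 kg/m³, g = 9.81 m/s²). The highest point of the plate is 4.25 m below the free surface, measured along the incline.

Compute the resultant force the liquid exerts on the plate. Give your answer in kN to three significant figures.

F ≈ 56.8 kN

γ = ρg = 1000 × 9.81 = 9810 N/m³ = 9.81 kN/m³.
The plate makes 49.1° with the vertical, i.e. θ = 90° − 49.1° = 40.9° to the horizontal. Measuring y along the incline from the free-surface line, vertical depth h = y·sinθ with sinθ = 0.654741.
The centroid is at the centre, 0.75 m below the top of the plate, so y_c = 4.25 + 0.75 = 5 m and h_c = 5 × 0.654741 = 3.27371 m.
A = π(0.75)² = 1.76715 m².
Resultant F = γ·h_c·A = 9.81 × 3.27371 × 1.76715 = 56.7522 kN.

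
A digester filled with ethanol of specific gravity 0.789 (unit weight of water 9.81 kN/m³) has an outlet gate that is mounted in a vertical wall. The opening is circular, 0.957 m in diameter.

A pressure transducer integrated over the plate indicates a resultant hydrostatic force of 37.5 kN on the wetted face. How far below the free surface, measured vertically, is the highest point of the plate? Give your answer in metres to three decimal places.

d_top ≈ 6.257 m

γ = 0.789 × 9.81 = 7.74009 kN/m³.
A = π(0.4785)² = 0.719306 m².
From F = γ·h_c·A, the centroid depth is h_c = 37.5/(7.74009 × 0.719306) = 6.73553 m.
The centroid is at the centre, 0.4785 m below the top of the plate, so the highest point sits at h_top = 6.73553 − 0.4785 = 6.25703 m below the surface.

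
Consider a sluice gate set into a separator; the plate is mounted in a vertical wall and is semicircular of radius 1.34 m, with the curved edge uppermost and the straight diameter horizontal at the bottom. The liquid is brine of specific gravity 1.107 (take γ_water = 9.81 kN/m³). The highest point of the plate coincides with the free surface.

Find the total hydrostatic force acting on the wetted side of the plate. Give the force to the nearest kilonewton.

F ≈ 24 kN

γ = 1.107 × 9.81 = 10.85967 kN/m³.
The centroid lies 4r/(3π) = 0.568714 m above the diameter, so r − 4r/(3π) = 1.34 − 0.568714 = 0.771286 m below the topmost point, so the centroid depth is h_c = 0.771286 m.
A = πr²/2 = π × 1.34²/2 = 2.82052 m².
Resultant F = γ·h_c·A = 10.85967 × 0.771286 × 2.82052 = 23.6244 kN.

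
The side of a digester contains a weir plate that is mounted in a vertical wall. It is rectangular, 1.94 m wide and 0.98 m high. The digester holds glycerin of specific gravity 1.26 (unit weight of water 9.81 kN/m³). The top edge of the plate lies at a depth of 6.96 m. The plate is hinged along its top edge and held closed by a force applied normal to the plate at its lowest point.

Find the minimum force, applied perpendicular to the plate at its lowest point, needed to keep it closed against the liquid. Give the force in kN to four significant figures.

γ = 1.26 × 9.81 = 12.3606 kN/m³.
The centroid lies 0.98/2 = 0.49 m below the top edge, so the centroid depth is h_c = 6.96 + 0.49 = 7.45 m.
A = 1.94 × 0.98 = 1.9012 m².
Resultant F = γ·h_c·A = 12.3606 × 7.45 × 1.9012 = 175.075 kN.
I_c = b·h³/12 = 1.94 × 0.98³/12 = 0.152159 m⁴.
Centre of pressure: y_p = y_c + I_c/(y_c·A) = 7.45 + 0.152159/(7.45 × 1.9012) = 7.45 + 0.0107427 = 7.46074 m along the plane.
The resultant acts 0.49 + 0.0107427 = 0.500743 m (along the plate) below the hinge at the top edge, so the moment about the hinge is M = F × 0.500743 = 175.075 × 0.500743 = 87.6676 kN·m.
A normal force at the bottom, 0.98 m from the hinge, must supply this moment: P = 87.6676/0.98 = 89.4567 kN.

P ≈ 89.46 kN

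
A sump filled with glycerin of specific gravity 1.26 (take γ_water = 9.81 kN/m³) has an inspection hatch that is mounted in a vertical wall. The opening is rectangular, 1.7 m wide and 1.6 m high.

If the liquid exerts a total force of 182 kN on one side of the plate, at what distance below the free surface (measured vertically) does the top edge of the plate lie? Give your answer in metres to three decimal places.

d_top ≈ 4.613 m

γ = 1.26 × 9.81 = 12.3606 kN/m³.
A = 1.7 × 1.6 = 2.72 m².
From F = γ·h_c·A, the centroid depth is h_c = 182/(12.3606 × 2.72) = 5.41331 m.
The centroid lies 1.6/2 = 0.8 m below the top edge, so the top edge sits at h_top = 5.41331 − 0.8 = 4.61331 m below the surface.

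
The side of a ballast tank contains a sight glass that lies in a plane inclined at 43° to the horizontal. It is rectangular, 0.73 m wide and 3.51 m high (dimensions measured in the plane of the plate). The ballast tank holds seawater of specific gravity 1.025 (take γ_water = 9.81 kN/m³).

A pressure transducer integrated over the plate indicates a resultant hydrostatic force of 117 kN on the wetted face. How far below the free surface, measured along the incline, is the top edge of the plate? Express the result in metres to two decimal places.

y_top ≈ 4.90 m

γ = 1.025 × 9.81 = 10.05525 kN/m³.
A = 0.73 × 3.51 = 2.5623 m².
From F = γ·h_c·A, the centroid depth is h_c = 117/(10.05525 × 2.5623) = 4.54112 m.
Let θ = 43° be the plate's angle to the horizontal; measure y along the incline from where the plane meets the free surface. Vertical depth h = y·sinθ with sinθ = 0.681998.
Along the incline, y_c = h_c/sinθ = 4.54112/0.681998 = 6.65855 m.
The centroid lies 3.51/2 = 1.755 m below the top edge, so the top edge sits at y_top = 6.65855 − 1.755 = 4.90355 m along the incline.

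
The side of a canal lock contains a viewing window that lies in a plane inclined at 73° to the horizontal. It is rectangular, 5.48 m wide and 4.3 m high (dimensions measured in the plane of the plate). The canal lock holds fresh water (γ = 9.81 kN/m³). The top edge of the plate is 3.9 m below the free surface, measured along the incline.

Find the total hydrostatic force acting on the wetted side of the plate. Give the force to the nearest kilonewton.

F ≈ 1337 kN

γ = 9.81 kN/m³.
Let θ = 73° be the plate's angle to the horizontal; measure y along the incline from where the plane meets the free surface. Vertical depth h = y·sinθ with sinθ = 0.956305.
The centroid lies 4.3/2 = 2.15 m below the top edge, so y_c = 3.9 + 2.15 = 6.05 m and h_c = 6.05 × 0.956305 = 5.78565 m.
A = 5.48 × 4.3 = 23.564 m².
Resultant F = γ·h_c·A = 9.81 × 5.78565 × 23.564 = 1337.43 kN.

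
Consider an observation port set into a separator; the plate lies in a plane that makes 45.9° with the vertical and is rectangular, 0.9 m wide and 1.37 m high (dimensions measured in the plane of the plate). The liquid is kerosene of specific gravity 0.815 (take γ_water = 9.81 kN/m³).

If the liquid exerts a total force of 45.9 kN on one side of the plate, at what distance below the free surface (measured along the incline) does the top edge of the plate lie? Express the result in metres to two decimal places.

y_top ≈ 6.01 m

γ = 0.815 × 9.81 = 7.99515 kN/m³.
A = 0.9 × 1.37 = 1.233 m².
From F = γ·h_c·A, the centroid depth is h_c = 45.9/(7.99515 × 1.233) = 4.65611 m.
The plate makes 45.9° with the vertical, i.e. θ = 90° − 45.9° = 44.1° to the horizontal. Measuring y along the incline from the free-surface line, vertical depth h = y·sinθ with sinθ = 0.695913.
Along the incline, y_c = h_c/sinθ = 4.65611/0.695913 = 6.69065 m.
The centroid lies 1.37/2 = 0.685 m below the top edge, so the top edge sits at y_top = 6.69065 − 0.685 = 6.00565 m along the incline.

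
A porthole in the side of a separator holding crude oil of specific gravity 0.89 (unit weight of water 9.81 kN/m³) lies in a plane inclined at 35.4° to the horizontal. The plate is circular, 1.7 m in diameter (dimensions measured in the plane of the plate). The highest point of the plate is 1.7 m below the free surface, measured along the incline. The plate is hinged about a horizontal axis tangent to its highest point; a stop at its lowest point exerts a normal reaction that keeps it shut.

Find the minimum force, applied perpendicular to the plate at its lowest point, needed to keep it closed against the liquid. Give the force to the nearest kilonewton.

γ = 0.89 × 9.81 = 8.7309 kN/m³.
Let θ = 35.4° be the plate's angle to the horizontal; measure y along the incline from where the plane meets the free surface. Vertical depth h = y·sinθ with sinθ = 0.579281.
The centroid is at the centre, 0.85 m below the top of the plate, so y_c = 1.7 + 0.85 = 2.55 m and h_c = 2.55 × 0.579281 = 1.47717 m.
A = π(0.85)² = 2.2698 m².
Resultant F = γ·h_c·A = 8.7309 × 1.47717 × 2.2698 = 29.2737 kN.
I_c = πr⁴/4 = π × 0.85⁴/4 = 0.409983 m⁴.
Centre of pressure: y_p = y_c + I_c/(y_c·A) = 2.55 + 0.409983/(2.55 × 2.2698) = 2.55 + 0.0708334 = 2.62083 m along the plane.
The resultant acts 0.85 + 0.0708334 = 0.920833 m (along the plate) below the hinge at the top edge, so the moment about the hinge is M = F × 0.920833 = 29.2737 × 0.920833 = 26.9562 kN·m.
A normal force at the bottom, 1.7 m from the hinge, must supply this moment: P = 26.9562/1.7 = 15.8566 kN.

P ≈ 16 kN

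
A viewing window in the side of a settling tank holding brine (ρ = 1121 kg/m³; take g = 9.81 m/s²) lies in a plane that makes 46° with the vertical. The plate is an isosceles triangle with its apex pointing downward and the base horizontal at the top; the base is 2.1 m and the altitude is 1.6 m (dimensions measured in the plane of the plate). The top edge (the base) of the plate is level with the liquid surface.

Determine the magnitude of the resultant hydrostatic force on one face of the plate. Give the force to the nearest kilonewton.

γ = ρg = 1121 × 9.81 / 1000 = 10.99701 kN/m³.
The plate makes 46° with the vertical, i.e. θ = 90° − 46° = 44° to the horizontal. Measuring y along the incline from the free-surface line, vertical depth h = y·sinθ with sinθ = 0.694658.
With the apex down, the centroid sits h/3 = 1.6/3 = 0.533333 m below the base (the top edge), so y_c = 0.533333 m and h_c = 0.533333 × 0.694658 = 0.370484 m.
A = ½ × 2.1 × 1.6 = 1.68 m².
Resultant F = γ·h_c·A = 10.99701 × 0.370484 × 1.68 = 6.84468 kN.

F ≈ 7 kN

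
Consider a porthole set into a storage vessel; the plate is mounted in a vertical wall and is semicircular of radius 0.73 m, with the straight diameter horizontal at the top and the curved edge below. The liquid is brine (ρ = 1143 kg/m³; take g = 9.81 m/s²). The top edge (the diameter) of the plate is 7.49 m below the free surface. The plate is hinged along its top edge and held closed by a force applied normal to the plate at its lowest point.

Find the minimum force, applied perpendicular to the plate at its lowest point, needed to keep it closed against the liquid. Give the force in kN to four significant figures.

P ≈ 31.55 kN

γ = ρg = 1143 × 9.81 / 1000 = 11.21283 kN/m³.
The centroid of a semicircle lies 4r/(3π) = 0.309822 m from the diameter, here below the top edge, so the centroid depth is h_c = 7.49 + 0.309822 = 7.79982 m.
A = πr²/2 = π × 0.73²/2 = 0.837077 m².
Resultant F = γ·h_c·A = 11.21283 × 7.79982 × 0.837077 = 73.2091 kN.
I_c = (π/8 − 8/(9π))·r⁴ = 0.109757 × 0.73⁴ = 0.0311691 m⁴.
Centre of pressure: y_p = y_c + I_c/(y_c·A) = 7.79982 + 0.0311691/(7.79982 × 0.837077) = 7.79982 + 0.00477391 = 7.80459 m along the plane.
The resultant acts 0.309822 + 0.00477391 = 0.314596 m (along the plate) below the hinge at the top edge, so the moment about the hinge is M = F × 0.314596 = 73.2091 × 0.314596 = 23.0313 kN·m.
A normal force at the bottom, 0.73 m from the hinge, must supply this moment: P = 23.0313/0.73 = 31.5497 kN.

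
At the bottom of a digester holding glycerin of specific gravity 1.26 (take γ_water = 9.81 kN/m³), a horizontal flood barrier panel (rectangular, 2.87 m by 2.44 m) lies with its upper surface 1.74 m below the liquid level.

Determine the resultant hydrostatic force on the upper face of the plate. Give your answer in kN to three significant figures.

γ = 1.26 × 9.81 = 12.3606 kN/m³.
The plate is horizontal, so pressure is uniform at p = γ·h = 12.3606 × 1.74 = 21.5074 kN/m².
A = 2.87 × 2.44 = 7.0028 m².
F = p·A = 21.5074 × 7.0028 = 150.612 kN.

F ≈ 151 kN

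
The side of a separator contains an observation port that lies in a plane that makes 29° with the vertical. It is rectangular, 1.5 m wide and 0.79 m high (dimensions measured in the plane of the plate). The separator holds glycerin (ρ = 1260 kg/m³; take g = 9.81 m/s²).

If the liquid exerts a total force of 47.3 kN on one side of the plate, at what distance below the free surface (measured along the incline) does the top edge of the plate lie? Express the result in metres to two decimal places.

γ = ρg = 1260 × 9.81 / 1000 = 12.3606 kN/m³.
A = 1.5 × 0.79 = 1.185 m².
From F = γ·h_c·A, the centroid depth is h_c = 47.3/(12.3606 × 1.185) = 3.22926 m.
The plate makes 29° with the vertical, i.e. θ = 90° − 29° = 61° to the horizontal. Measuring y along the incline from the free-surface line, vertical depth h = y·sinθ with sinθ = 0.874620.
Along the incline, y_c = h_c/sinθ = 3.22926/0.874620 = 3.69219 m.
The centroid lies 0.79/2 = 0.395 m below the top edge, so the top edge sits at y_top = 3.69219 − 0.395 = 3.29719 m along the incline.

y_top ≈ 3.30 m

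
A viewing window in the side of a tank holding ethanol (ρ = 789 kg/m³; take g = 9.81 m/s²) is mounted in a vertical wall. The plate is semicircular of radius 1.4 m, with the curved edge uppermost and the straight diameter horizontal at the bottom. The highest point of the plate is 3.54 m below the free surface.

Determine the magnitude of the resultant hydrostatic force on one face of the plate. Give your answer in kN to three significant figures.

γ = ρg = 789 × 9.81 / 1000 = 7.74009 kN/m³.
The centroid lies 4r/(3π) = 0.594178 m above the diameter, so r − 4r/(3π) = 1.4 − 0.594178 = 0.805822 m below the topmost point, so the centroid depth is h_c = 3.54 + 0.805822 = 4.34582 m.
A = πr²/2 = π × 1.4²/2 = 3.07876 m².
Resultant F = γ·h_c·A = 7.74009 × 4.34582 × 3.07876 = 103.56 kN.

F ≈ 104 kN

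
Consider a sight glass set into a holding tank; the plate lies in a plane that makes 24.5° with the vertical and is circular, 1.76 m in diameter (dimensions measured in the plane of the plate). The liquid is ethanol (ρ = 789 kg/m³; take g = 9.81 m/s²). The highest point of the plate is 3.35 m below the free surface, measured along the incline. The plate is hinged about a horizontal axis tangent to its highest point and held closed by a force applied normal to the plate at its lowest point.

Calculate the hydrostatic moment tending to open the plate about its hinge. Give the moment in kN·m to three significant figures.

M ≈ 67.1 kN·m

γ = ρg = 789 × 9.81 / 1000 = 7.74009 kN/m³.
The plate makes 24.5° with the vertical, i.e. θ = 90° − 24.5° = 65.5° to the horizontal. Measuring y along the incline from the free-surface line, vertical depth h = y·sinθ with sinθ = 0.909961.
The centroid is at the centre, 0.88 m below the top of the plate, so y_c = 3.35 + 0.88 = 4.23 m and h_c = 4.23 × 0.909961 = 3.84914 m.
A = π(0.88)² = 2.43285 m².
Resultant F = γ·h_c·A = 7.74009 × 3.84914 × 2.43285 = 72.4811 kN.
I_c = πr⁴/4 = π × 0.88⁴/4 = 0.471 m⁴.
Centre of pressure: y_p = y_c + I_c/(y_c·A) = 4.23 + 0.471/(4.23 × 2.43285) = 4.23 + 0.0457683 = 4.27577 m along the plane.
The resultant acts 0.88 + 0.0457683 = 0.925768 m (along the plate) below the hinge at the top edge, so the moment about the hinge is M = F × 0.925768 = 72.4811 × 0.925768 = 67.1007 kN·m.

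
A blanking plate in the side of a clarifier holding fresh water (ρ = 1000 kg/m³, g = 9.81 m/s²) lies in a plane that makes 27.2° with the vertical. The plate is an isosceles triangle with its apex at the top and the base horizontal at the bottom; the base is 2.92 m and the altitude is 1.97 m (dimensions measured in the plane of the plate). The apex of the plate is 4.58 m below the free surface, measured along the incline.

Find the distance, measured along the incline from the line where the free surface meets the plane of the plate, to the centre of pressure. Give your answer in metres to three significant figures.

γ = ρg = 1000 × 9.81 = 9810 N/m³ = 9.81 kN/m³.
The plate makes 27.2° with the vertical, i.e. θ = 90° − 27.2° = 62.8° to the horizontal. Measuring y along the incline from the free-surface line, vertical depth h = y·sinθ with sinθ = 0.889416.
With the apex up, the centroid sits 2h/3 = 2 × 1.97/3 = 1.31333 m below the apex, so y_c = 4.58 + 1.31333 = 5.89333 m and h_c = 5.89333 × 0.889416 = 5.24162 m.
A = ½ × 2.92 × 1.97 = 2.8762 m².
Resultant F = γ·h_c·A = 9.81 × 5.24162 × 2.8762 = 147.895 kN.
I_c = b·h³/36 = 2.92 × 1.97³/36 = 0.620125 m⁴.
Centre of pressure: y_p = y_c + I_c/(y_c·A) = 5.89333 + 0.620125/(5.89333 × 2.8762) = 5.89333 + 0.0365847 = 5.92991 m along the plane.

y_p = 5.93 m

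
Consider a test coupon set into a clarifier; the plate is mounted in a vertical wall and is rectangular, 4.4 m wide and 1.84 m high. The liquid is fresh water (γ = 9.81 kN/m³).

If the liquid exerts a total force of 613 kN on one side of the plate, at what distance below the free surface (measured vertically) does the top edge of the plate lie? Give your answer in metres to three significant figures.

d_top ≈ 6.80 m

γ = 9.81 kN/m³.
A = 4.4 × 1.84 = 8.096 m².
From F = γ·h_c·A, the centroid depth is h_c = 613/(9.81 × 8.096) = 7.71829 m.
The centroid lies 1.84/2 = 0.92 m below the top edge, so the top edge sits at h_top = 7.71829 − 0.92 = 6.79829 m below the surface.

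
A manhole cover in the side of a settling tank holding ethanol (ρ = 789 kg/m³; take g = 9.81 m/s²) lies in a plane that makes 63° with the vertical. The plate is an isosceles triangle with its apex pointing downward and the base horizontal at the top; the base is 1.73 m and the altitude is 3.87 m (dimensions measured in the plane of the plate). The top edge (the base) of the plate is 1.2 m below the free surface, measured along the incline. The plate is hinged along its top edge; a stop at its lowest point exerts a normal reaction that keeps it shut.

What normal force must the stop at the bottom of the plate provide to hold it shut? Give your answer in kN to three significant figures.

P ≈ 12.3 kN

γ = ρg = 789 × 9.81 / 1000 = 7.74009 kN/m³.
The plate makes 63° with the vertical, i.e. θ = 90° − 63° = 27° to the horizontal. Measuring y along the incline from the free-surface line, vertical depth h = y·sinθ with sinθ = 0.453990.
With the apex down, the centroid sits h/3 = 3.87/3 = 1.29 m below the base (the top edge), so y_c = 1.2 + 1.29 = 2.49 m and h_c = 2.49 × 0.453990 = 1.13044 m.
A = ½ × 1.73 × 3.87 = 3.34755 m².
Resultant F = γ·h_c·A = 7.74009 × 1.13044 × 3.34755 = 29.2901 kN.
I_c = b·h³/36 = 1.73 × 3.87³/36 = 2.78533 m⁴.
Centre of pressure: y_p = y_c + I_c/(y_c·A) = 2.49 + 2.78533/(2.49 × 3.34755) = 2.49 + 0.334157 = 2.82416 m along the plane.
The resultant acts 1.29 + 0.334157 = 1.62416 m (along the plate) below the hinge at the top edge, so the moment about the hinge is M = F × 1.62416 = 29.2901 × 1.62416 = 47.5718 kN·m.
A normal force at the bottom, 3.87 m from the hinge, must supply this moment: P = 47.5718/3.87 = 12.2925 kN.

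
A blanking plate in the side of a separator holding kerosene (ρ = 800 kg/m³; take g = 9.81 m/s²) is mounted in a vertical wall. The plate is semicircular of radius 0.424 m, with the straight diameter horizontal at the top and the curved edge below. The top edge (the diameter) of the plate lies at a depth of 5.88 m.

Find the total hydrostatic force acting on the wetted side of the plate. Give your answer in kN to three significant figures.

γ = ρg = 800 × 9.81 / 1000 = 7.848 kN/m³.
The centroid of a semicircle lies 4r/(3π) = 0.179951 m from the diameter, here below the top edge, so the centroid depth is h_c = 5.88 + 0.179951 = 6.05995 m.
A = πr²/2 = π × 0.424²/2 = 0.282391 m².
Resultant F = γ·h_c·A = 7.848 × 6.05995 × 0.282391 = 13.4301 kN.

F ≈ 13.4 kN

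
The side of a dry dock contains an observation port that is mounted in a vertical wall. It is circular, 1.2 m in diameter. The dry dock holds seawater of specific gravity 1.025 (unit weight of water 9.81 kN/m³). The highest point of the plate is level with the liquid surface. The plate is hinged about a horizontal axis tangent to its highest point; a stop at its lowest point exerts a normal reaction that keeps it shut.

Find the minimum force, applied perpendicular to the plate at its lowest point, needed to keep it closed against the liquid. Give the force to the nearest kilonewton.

P ≈ 4 kN

γ = 1.025 × 9.81 = 10.05525 kN/m³.
The centroid is at the centre, 0.6 m below the top of the plate, so the centroid depth is h_c = 0.6 m.
A = π(0.6)² = 1.13097 m².
Resultant F = γ·h_c·A = 10.05525 × 0.6 × 1.13097 = 6.82331 kN.
I_c = πr⁴/4 = π × 0.6⁴/4 = 0.101788 m⁴.
Centre of pressure: y_p = y_c + I_c/(y_c·A) = 0.6 + 0.101788/(0.6 × 1.13097) = 0.6 + 0.150001 = 0.750001 m along the plane.
The resultant acts 0.6 + 0.150001 = 0.750001 m (along the plate) below the hinge at the top edge, so the moment about the hinge is M = F × 0.750001 = 6.82331 × 0.750001 = 5.11749 kN·m.
A normal force at the bottom, 1.2 m from the hinge, must supply this moment: P = 5.11749/1.2 = 4.26458 kN.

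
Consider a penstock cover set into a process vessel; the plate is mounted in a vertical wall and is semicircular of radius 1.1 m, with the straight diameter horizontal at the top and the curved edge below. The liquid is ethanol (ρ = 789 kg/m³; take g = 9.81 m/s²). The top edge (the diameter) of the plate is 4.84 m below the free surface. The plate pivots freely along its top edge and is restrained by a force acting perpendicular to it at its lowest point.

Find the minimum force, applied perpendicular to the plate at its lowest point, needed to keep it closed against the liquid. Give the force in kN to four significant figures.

γ = ρg = 789 × 9.81 / 1000 = 7.74009 kN/m³.
The centroid of a semicircle lies 4r/(3π) = 0.466854 m from the diameter, here below the top edge, so the centroid depth is h_c = 4.84 + 0.466854 = 5.30685 m.
A = πr²/2 = π × 1.1²/2 = 1.90066 m².
Resultant F = γ·h_c·A = 7.74009 × 5.30685 × 1.90066 = 78.0706 kN.
I_c = (π/8 − 8/(9π))·r⁴ = 0.109757 × 1.1⁴ = 0.160695 m⁴.
Centre of pressure: y_p = y_c + I_c/(y_c·A) = 5.30685 + 0.160695/(5.30685 × 1.90066) = 5.30685 + 0.0159317 = 5.32278 m along the plane.
The resultant acts 0.466854 + 0.0159317 = 0.482786 m (along the plate) below the hinge at the top edge, so the moment about the hinge is M = F × 0.482786 = 78.0706 × 0.482786 = 37.6914 kN·m.
A normal force at the bottom, 1.1 m from the hinge, must supply this moment: P = 37.6914/1.1 = 34.2649 kN.

P ≈ 34.26 kN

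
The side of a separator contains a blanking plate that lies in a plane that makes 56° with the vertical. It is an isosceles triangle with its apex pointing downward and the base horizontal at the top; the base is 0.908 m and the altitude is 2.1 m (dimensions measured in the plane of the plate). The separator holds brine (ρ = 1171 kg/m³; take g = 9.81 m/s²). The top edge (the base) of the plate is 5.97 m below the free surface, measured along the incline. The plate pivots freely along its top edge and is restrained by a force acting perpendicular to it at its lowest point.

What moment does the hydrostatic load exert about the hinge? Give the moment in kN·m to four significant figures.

M ≈ 30.10 kN·m

γ = ρg = 1171 × 9.81 / 1000 = 11.48751 kN/m³.
The plate makes 56° with the vertical, i.e. θ = 90° − 56° = 34° to the horizontal. Measuring y along the incline from the free-surface line, vertical depth h = y·sinθ with sinθ = 0.559193.
With the apex down, the centroid sits h/3 = 2.1/3 = 0.7 m below the base (the top edge), so y_c = 5.97 + 0.7 = 6.67 m and h_c = 6.67 × 0.559193 = 3.72982 m.
A = ½ × 0.908 × 2.1 = 0.9534 m².
Resultant F = γ·h_c·A = 11.48751 × 3.72982 × 0.9534 = 40.8497 kN.
I_c = b·h³/36 = 0.908 × 2.1³/36 = 0.233583 m⁴.
Centre of pressure: y_p = y_c + I_c/(y_c·A) = 6.67 + 0.233583/(6.67 × 0.9534) = 6.67 + 0.0367316 = 6.70673 m along the plane.
The resultant acts 0.7 + 0.0367316 = 0.736732 m (along the plate) below the hinge at the top edge, so the moment about the hinge is M = F × 0.736732 = 40.8497 × 0.736732 = 30.0953 kN·m.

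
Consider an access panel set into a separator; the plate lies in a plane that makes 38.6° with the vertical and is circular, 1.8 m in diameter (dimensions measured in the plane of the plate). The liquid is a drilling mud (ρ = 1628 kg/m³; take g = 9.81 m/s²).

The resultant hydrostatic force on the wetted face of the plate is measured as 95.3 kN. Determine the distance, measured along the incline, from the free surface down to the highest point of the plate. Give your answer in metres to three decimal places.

γ = ρg = 1628 × 9.81 / 1000 = 15.97068 kN/m³.
A = π(0.9)² = 2.54469 m².
From F = γ·h_c·A, the centroid depth is h_c = 95.3/(15.97068 × 2.54469) = 2.34496 m.
The plate makes 38.6° with the vertical, i.e. θ = 90° − 38.6° = 51.4° to the horizontal. Measuring y along the incline from the free-surface line, vertical depth h = y·sinθ with sinθ = 0.781520.
Along the incline, y_c = h_c/sinθ = 2.34496/0.781520 = 3.00051 m.
The centroid is at the centre, 0.9 m below the top of the plate, so the highest point sits at y_top = 3.00051 − 0.9 = 2.10051 m along the incline.

y_top ≈ 2.101 m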